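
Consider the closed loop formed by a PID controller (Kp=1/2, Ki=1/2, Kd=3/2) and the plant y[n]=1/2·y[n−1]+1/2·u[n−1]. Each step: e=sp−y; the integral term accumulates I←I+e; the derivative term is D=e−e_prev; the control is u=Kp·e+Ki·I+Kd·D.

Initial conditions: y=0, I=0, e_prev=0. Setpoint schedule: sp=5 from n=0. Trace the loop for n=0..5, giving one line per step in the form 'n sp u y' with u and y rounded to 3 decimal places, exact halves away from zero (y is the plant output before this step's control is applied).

(exact arithmetic carried between steps; '≈' marks a value shown rounded to 6 d.p. or computed from one; I and e_prev carry over from the previous line; the table rounds u and y to 3 d.p., halves away from zero)
n=0: y=0, sp=5, e=sp−y=5; I=5, D=e−e_prev=5; u=1/2·5+1/2·5+3/2·5=12.5; next y=1/2·0+1/2·12.5=6.25
n=1: y=6.25, sp=5, e=sp−y=-1.25; I=3.75, D=e−e_prev=-6.25; u=1/2·(-1.25)+1/2·3.75+3/2·(-6.25)=-8.125; next y=1/2·6.25+1/2·(-8.125)=-0.9375
n=2: y=-0.9375, sp=5, e=sp−y=5.9375; I=9.6875, D=e−e_prev=7.1875; u=1/2·5.9375+1/2·9.6875+3/2·7.1875=18.59375; next y=1/2·(-0.9375)+1/2·18.59375=8.828125
n=3: y=8.828125, sp=5, e=sp−y=-3.828125; I=5.859375, D=e−e_prev=-9.765625; u=1/2·(-3.828125)+1/2·5.859375+3/2·(-9.765625)≈-13.632813; next y=1/2·8.828125+1/2·(-13.632813)≈-2.402344
n=4: y≈-2.402344, sp=5, e=sp−y≈7.402344; I≈13.261719, D=e−e_prev≈11.230469; u=1/2·7.402344+1/2·13.261719+3/2·11.230469≈27.177734; next y=1/2·(-2.402344)+1/2·27.177734≈12.387695
n=5: y≈12.387695, sp=5, e=sp−y≈-7.387695; I≈5.874023, D=e−e_prev≈-14.790039; u=1/2·(-7.387695)+1/2·5.874023+3/2·(-14.790039)≈-22.941895; next y=1/2·12.387695+1/2·(-22.941895)≈-5.277100

0 5 12.500 0.000
1 5 -8.125 6.250
2 5 18.594 -0.938
3 5 -13.633 8.828
4 5 27.178 -2.402
5 5 -22.942 12.388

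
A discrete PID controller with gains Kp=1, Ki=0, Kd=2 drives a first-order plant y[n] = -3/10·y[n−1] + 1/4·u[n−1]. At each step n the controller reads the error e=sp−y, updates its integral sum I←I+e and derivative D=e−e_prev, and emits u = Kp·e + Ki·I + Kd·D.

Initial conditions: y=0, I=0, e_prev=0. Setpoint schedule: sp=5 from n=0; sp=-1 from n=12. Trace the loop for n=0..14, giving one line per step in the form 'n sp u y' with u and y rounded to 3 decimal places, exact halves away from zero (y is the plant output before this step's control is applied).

0 5 15.000 0.000
1 5 -6.250 3.750
2 5 20.563 -2.688
3 5 -18.216 5.947
4 5 35.908 -6.338
5 5 -40.311 10.878
6 5 66.780 -13.341
7 5 -83.775 20.697
8 5 127.854 -27.153
9 5 -169.634 40.109
10 5 248.542 -54.441
11 5 -339.286 78.468
12 -1 469.021 -108.362
13 -1 -667.015 149.764
14 -1 933.576 -211.683

(exact arithmetic carried between steps; '≈' marks a value shown rounded to 6 d.p. or computed from one; I and e_prev carry over from the previous line; the table rounds u and y to 3 d.p., halves away from zero)
n=0: y=0, sp=5, e=sp−y=5; I=5, D=e−e_prev=5; u=1·5+0·5+2·5=15; next y=-3/10·0+1/4·15=3.75
n=1: y=3.75, sp=5, e=sp−y=1.25; I=6.25, D=e−e_prev=-3.75; u=1·1.25+0·6.25+2·(-3.75)=-6.25; next y=-3/10·3.75+1/4·(-6.25)=-2.6875
n=2: y=-2.6875, sp=5, e=sp−y=7.6875; I=13.9375, D=e−e_prev=6.4375; u=1·7.6875+0·13.9375+2·6.4375=20.5625; next y=-3/10·(-2.6875)+1/4·20.5625=5.946875
n=3: y=5.946875, sp=5, e=sp−y=-0.946875; I=12.990625, D=e−e_prev=-8.634375; u=1·(-0.946875)+0·12.990625+2·(-8.634375)=-18.215625; next y=-3/10·5.946875+1/4·(-18.215625)≈-6.337969
n=4: y≈-6.337969, sp=5, e=sp−y≈11.337969; I≈24.328594, D=e−e_prev≈12.284844; u=1·11.337969+0·24.328594+2·12.284844≈35.907656; next y=-3/10·(-6.337969)+1/4·35.907656≈10.878305
n=5: y≈10.878305, sp=5, e=sp−y≈-5.878305; I≈18.450289, D=e−e_prev≈-17.216273; u=1·(-5.878305)+0·18.450289+2·(-17.216273)≈-40.310852; next y=-3/10·10.878305+1/4·(-40.310852)≈-13.341204
n=6: y≈-13.341204, sp=5, e=sp−y≈18.341204; I≈36.791493, D=e−e_prev≈24.219509; u=1·18.341204+0·36.791493+2·24.219509≈66.780222; next y=-3/10·(-13.341204)+1/4·66.780222≈20.697417
n=7: y≈20.697417, sp=5, e=sp−y≈-15.697417; I≈21.094077, D=e−e_prev≈-34.038621; u=1·(-15.697417)+0·21.094077+2·(-34.038621)≈-83.774659; next y=-3/10·20.697417+1/4·(-83.774659)≈-27.152890
n=8: y≈-27.152890, sp=5, e=sp−y≈32.152890; I≈53.246966, D=e−e_prev≈47.850307; u=1·32.152890+0·53.246966+2·47.850307≈127.853503; next y=-3/10·(-27.152890)+1/4·127.853503≈40.109243
n=9: y≈40.109243, sp=5, e=sp−y≈-35.109243; I≈18.137724, D=e−e_prev≈-67.262133; u=1·(-35.109243)+0·18.137724+2·(-67.262133)≈-169.633508; next y=-3/10·40.109243+1/4·(-169.633508)≈-54.441150
n=10: y≈-54.441150, sp=5, e=sp−y≈59.441150; I≈77.578873, D=e−e_prev≈94.550393; u=1·59.441150+0·77.578873+2·94.550393≈248.541935; next y=-3/10·(-54.441150)+1/4·248.541935≈78.467829
n=11: y≈78.467829, sp=5, e=sp−y≈-73.467829; I≈4.111045, D=e−e_prev≈-132.908979; u=1·(-73.467829)+0·4.111045+2·(-132.908979)≈-339.285786; next y=-3/10·78.467829+1/4·(-339.285786)≈-108.361795
n=12: y≈-108.361795, sp=-1, e=sp−y≈107.361795; I≈111.472840, D=e−e_prev≈180.829624; u=1·107.361795+0·111.472840+2·180.829624≈469.021043; next y=-3/10·(-108.361795)+1/4·469.021043≈149.763799
n=13: y≈149.763799, sp=-1, e=sp−y≈-150.763799; I≈-39.290959, D=e−e_prev≈-258.125594; u=1·(-150.763799)+0·(-39.290959)+2·(-258.125594)≈-667.014988; next y=-3/10·149.763799+1/4·(-667.014988)≈-211.682887
n=14: y≈-211.682887, sp=-1, e=sp−y≈210.682887; I≈171.391927, D=e−e_prev≈361.446686; u=1·210.682887+0·171.391927+2·361.446686≈933.576258; next y=-3/10·(-211.682887)+1/4·933.576258≈296.898931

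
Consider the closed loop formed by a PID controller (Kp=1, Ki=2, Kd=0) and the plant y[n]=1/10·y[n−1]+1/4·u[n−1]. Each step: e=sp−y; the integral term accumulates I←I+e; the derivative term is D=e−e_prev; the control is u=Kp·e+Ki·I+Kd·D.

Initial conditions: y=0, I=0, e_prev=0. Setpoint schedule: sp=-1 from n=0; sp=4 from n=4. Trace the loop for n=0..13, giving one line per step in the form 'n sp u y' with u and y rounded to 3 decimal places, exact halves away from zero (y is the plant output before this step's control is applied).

0 -1 -3.000 0.000
1 -1 -2.750 -0.750
2 -1 -3.213 -0.763
3 -1 -3.337 -0.879
4 4 11.550 -0.922
5 4 10.242 2.795
6 4 12.517 2.840
7 4 13.117 3.413
8 4 13.669 3.621
9 4 13.952 3.779
10 4 14.133 3.866
11 4 14.239 3.920
12 4 14.304 3.952
13 4 14.342 3.971

(exact arithmetic carried between steps; '≈' marks a value shown rounded to 6 d.p. or computed from one; I and e_prev carry over from the previous line; the table rounds u and y to 3 d.p., halves away from zero)
n=0: y=0, sp=-1, e=sp−y=-1; I=-1, D=e−e_prev=-1; u=1·(-1)+2·(-1)+0·(-1)=-3; next y=1/10·0+1/4·(-3)=-0.75
n=1: y=-0.75, sp=-1, e=sp−y=-0.25; I=-1.25, D=e−e_prev=0.75; u=1·(-0.25)+2·(-1.25)+0·0.75=-2.75; next y=1/10·(-0.75)+1/4·(-2.75)=-0.7625
n=2: y=-0.7625, sp=-1, e=sp−y=-0.2375; I=-1.4875, D=e−e_prev=0.0125; u=1·(-0.2375)+2·(-1.4875)+0·0.0125=-3.2125; next y=1/10·(-0.7625)+1/4·(-3.2125)=-0.879375
n=3: y=-0.879375, sp=-1, e=sp−y=-0.120625; I=-1.608125, D=e−e_prev=0.116875; u=1·(-0.120625)+2·(-1.608125)+0·0.116875=-3.336875; next y=1/10·(-0.879375)+1/4·(-3.336875)≈-0.922156
n=4: y≈-0.922156, sp=4, e=sp−y≈4.922156; I≈3.314031, D=e−e_prev≈5.042781; u=1·4.922156+2·3.314031+0·5.042781≈11.550219; next y=1/10·(-0.922156)+1/4·11.550219≈2.795339
n=5: y≈2.795339, sp=4, e=sp−y≈1.204661; I≈4.518692, D=e−e_prev≈-3.717495; u=1·1.204661+2·4.518692+0·(-3.717495)≈10.242045; next y=1/10·2.795339+1/4·10.242045≈2.840045
n=6: y≈2.840045, sp=4, e=sp−y≈1.159955; I≈5.678647, D=e−e_prev≈-0.044706; u=1·1.159955+2·5.678647+0·(-0.044706)≈12.517249; next y=1/10·2.840045+1/4·12.517249≈3.413317
n=7: y≈3.413317, sp=4, e=sp−y≈0.586683; I≈6.265330, D=e−e_prev≈-0.573271; u=1·0.586683+2·6.265330+0·(-0.573271)≈13.117344; next y=1/10·3.413317+1/4·13.117344≈3.620668
n=8: y≈3.620668, sp=4, e=sp−y≈0.379332; I≈6.644663, D=e−e_prev≈-0.207351; u=1·0.379332+2·6.644663+0·(-0.207351)≈13.668658; next y=1/10·3.620668+1/4·13.668658≈3.779231
n=9: y≈3.779231, sp=4, e=sp−y≈0.220769; I≈6.865431, D=e−e_prev≈-0.158564; u=1·0.220769+2·6.865431+0·(-0.158564)≈13.951632; next y=1/10·3.779231+1/4·13.951632≈3.865831
n=10: y≈3.865831, sp=4, e=sp−y≈0.134169; I≈6.999600, D=e−e_prev≈-0.086600; u=1·0.134169+2·6.999600+0·(-0.086600)≈14.133370; next y=1/10·3.865831+1/4·14.133370≈3.919926
n=11: y≈3.919926, sp=4, e=sp−y≈0.080074; I≈7.079675, D=e−e_prev≈-0.054094; u=1·0.080074+2·7.079675+0·(-0.054094)≈14.239424; next y=1/10·3.919926+1/4·14.239424≈3.951849
n=12: y≈3.951849, sp=4, e=sp−y≈0.048151; I≈7.127826, D=e−e_prev≈-0.031923; u=1·0.048151+2·7.127826+0·(-0.031923)≈14.303804; next y=1/10·3.951849+1/4·14.303804≈3.971136
n=13: y≈3.971136, sp=4, e=sp−y≈0.028864; I≈7.156690, D=e−e_prev≈-0.019287; u=1·0.028864+2·7.156690+0·(-0.019287)≈14.342245; next y=1/10·3.971136+1/4·14.342245≈3.982675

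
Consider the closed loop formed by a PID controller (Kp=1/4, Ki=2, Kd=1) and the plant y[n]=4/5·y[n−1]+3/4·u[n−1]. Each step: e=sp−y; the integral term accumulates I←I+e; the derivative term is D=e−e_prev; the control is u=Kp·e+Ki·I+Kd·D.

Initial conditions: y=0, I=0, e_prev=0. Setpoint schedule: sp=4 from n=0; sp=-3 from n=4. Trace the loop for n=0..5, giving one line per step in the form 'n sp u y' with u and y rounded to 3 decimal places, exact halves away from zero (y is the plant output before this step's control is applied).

(exact arithmetic carried between steps; '≈' marks a value shown rounded to 6 d.p. or computed from one; I and e_prev carry over from the previous line; the table rounds u and y to 3 d.p., halves away from zero)
n=0: y=0, sp=4, e=sp−y=4; I=4, D=e−e_prev=4; u=1/4·4+2·4+1·4=13; next y=4/5·0+3/4·13=9.75
n=1: y=9.75, sp=4, e=sp−y=-5.75; I=-1.75, D=e−e_prev=-9.75; u=1/4·(-5.75)+2·(-1.75)+1·(-9.75)=-14.6875; next y=4/5·9.75+3/4·(-14.6875)=-3.215625
n=2: y=-3.215625, sp=4, e=sp−y=7.215625; I=5.465625, D=e−e_prev=12.965625; u=1/4·7.215625+2·5.465625+1·12.965625≈25.700781; next y=4/5·(-3.215625)+3/4·25.700781≈16.703086
n=3: y≈16.703086, sp=4, e=sp−y≈-12.703086; I≈-7.237461, D=e−e_prev≈-19.918711; u=1/4·(-12.703086)+2·(-7.237461)+1·(-19.918711)≈-37.569404; next y=4/5·16.703086+3/4·(-37.569404)≈-14.814584
n=4: y≈-14.814584, sp=-3, e=sp−y≈11.814584; I≈4.577124, D=e−e_prev≈24.517670; u=1/4·11.814584+2·4.577124+1·24.517670≈36.625564; next y=4/5·(-14.814584)+3/4·36.625564≈15.617505
n=5: y≈15.617505, sp=-3, e=sp−y≈-18.617505; I≈-14.040382, D=e−e_prev≈-30.432090; u=1/4·(-18.617505)+2·(-14.040382)+1·(-30.432090)≈-63.167229; next y=4/5·15.617505+3/4·(-63.167229)≈-34.881418

0 4 13.000 0.000
1 4 -14.688 9.750
2 4 25.701 -3.216
3 4 -37.569 16.703
4 -3 36.626 -14.815
5 -3 -63.167 15.618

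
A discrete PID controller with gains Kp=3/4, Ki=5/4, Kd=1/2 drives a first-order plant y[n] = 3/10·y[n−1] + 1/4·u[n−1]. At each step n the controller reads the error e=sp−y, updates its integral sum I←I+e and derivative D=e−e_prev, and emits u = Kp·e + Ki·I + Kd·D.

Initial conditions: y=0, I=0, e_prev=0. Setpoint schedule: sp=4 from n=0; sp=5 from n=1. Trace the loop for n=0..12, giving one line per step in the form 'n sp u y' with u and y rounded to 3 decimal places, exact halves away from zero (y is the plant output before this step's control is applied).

0 4 10.000 0.000
1 5 9.250 2.500
2 5 11.719 3.063
3 5 12.457 3.848
4 5 13.239 4.269
5 5 13.559 4.590
6 5 13.791 4.767
7 5 13.893 4.878
8 5 13.954 4.937
9 5 13.981 4.970
10 5 13.994 4.986
11 5 13.999 4.994
12 5 14.001 4.998

(exact arithmetic carried between steps; '≈' marks a value shown rounded to 6 d.p. or computed from one; I and e_prev carry over from the previous line; the table rounds u and y to 3 d.p., halves away from zero)
n=0: y=0, sp=4, e=sp−y=4; I=4, D=e−e_prev=4; u=3/4·4+5/4·4+1/2·4=10; next y=3/10·0+1/4·10=2.5
n=1: y=2.5, sp=5, e=sp−y=2.5; I=6.5, D=e−e_prev=-1.5; u=3/4·2.5+5/4·6.5+1/2·(-1.5)=9.25; next y=3/10·2.5+1/4·9.25=3.0625
n=2: y=3.0625, sp=5, e=sp−y=1.9375; I=8.4375, D=e−e_prev=-0.5625; u=3/4·1.9375+5/4·8.4375+1/2·(-0.5625)=11.71875; next y=3/10·3.0625+1/4·11.71875≈3.848438
n=3: y≈3.848438, sp=5, e=sp−y≈1.151563; I≈9.589063, D=e−e_prev≈-0.785938; u=3/4·1.151563+5/4·9.589063+1/2·(-0.785938)≈12.457031; next y=3/10·3.848438+1/4·12.457031≈4.268789
n=4: y≈4.268789, sp=5, e=sp−y≈0.731211; I≈10.320273, D=e−e_prev≈-0.420352; u=3/4·0.731211+5/4·10.320273+1/2·(-0.420352)≈13.238574; next y=3/10·4.268789+1/4·13.238574≈4.590280
n=5: y≈4.590280, sp=5, e=sp−y≈0.409720; I≈10.729993, D=e−e_prev≈-0.321491; u=3/4·0.409720+5/4·10.729993+1/2·(-0.321491)≈13.559036; next y=3/10·4.590280+1/4·13.559036≈4.766843
n=6: y≈4.766843, sp=5, e=sp−y≈0.233157; I≈10.963150, D=e−e_prev≈-0.176563; u=3/4·0.233157+5/4·10.963150+1/2·(-0.176563)≈13.790524; next y=3/10·4.766843+1/4·13.790524≈4.877684
n=7: y≈4.877684, sp=5, e=sp−y≈0.122316; I≈11.085466, D=e−e_prev≈-0.110841; u=3/4·0.122316+5/4·11.085466+1/2·(-0.110841)≈13.893149; next y=3/10·4.877684+1/4·13.893149≈4.936593
n=8: y≈4.936593, sp=5, e=sp−y≈0.063407; I≈11.148874, D=e−e_prev≈-0.058909; u=3/4·0.063407+5/4·11.148874+1/2·(-0.058909)≈13.954193; next y=3/10·4.936593+1/4·13.954193≈4.969526
n=9: y≈4.969526, sp=5, e=sp−y≈0.030474; I≈11.179348, D=e−e_prev≈-0.032934; u=3/4·0.030474+5/4·11.179348+1/2·(-0.032934)≈13.980573; next y=3/10·4.969526+1/4·13.980573≈4.986001
n=10: y≈4.986001, sp=5, e=sp−y≈0.013999; I≈11.193346, D=e−e_prev≈-0.016475; u=3/4·0.013999+5/4·11.193346+1/2·(-0.016475)≈13.993945; next y=3/10·4.986001+1/4·13.993945≈4.994287
n=11: y≈4.994287, sp=5, e=sp−y≈0.005713; I≈11.199060, D=e−e_prev≈-0.008285; u=3/4·0.005713+5/4·11.199060+1/2·(-0.008285)≈13.998967; next y=3/10·4.994287+1/4·13.998967≈4.998028
n=12: y≈4.998028, sp=5, e=sp−y≈0.001972; I≈11.201032, D=e−e_prev≈-0.003741; u=3/4·0.001972+5/4·11.201032+1/2·(-0.003741)≈14.000899; next y=3/10·4.998028+1/4·14.000899≈4.999633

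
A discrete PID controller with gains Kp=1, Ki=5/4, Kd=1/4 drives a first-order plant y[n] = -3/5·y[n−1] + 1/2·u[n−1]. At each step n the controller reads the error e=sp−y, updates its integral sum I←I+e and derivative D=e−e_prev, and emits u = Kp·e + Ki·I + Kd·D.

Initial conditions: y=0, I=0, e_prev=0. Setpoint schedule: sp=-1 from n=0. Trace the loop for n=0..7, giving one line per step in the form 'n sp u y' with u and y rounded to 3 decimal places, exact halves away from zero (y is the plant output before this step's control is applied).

0 -1 -2.500 0.000
1 -1 -0.375 -1.250
2 -1 -4.906 0.563
3 -1 1.977 -2.791
4 -1 -10.257 2.663
5 -1 10.000 -6.726
6 -1 -24.593 9.035
7 -1 33.686 -17.718

(exact arithmetic carried between steps; '≈' marks a value shown rounded to 6 d.p. or computed from one; I and e_prev carry over from the previous line; the table rounds u and y to 3 d.p., halves away from zero)
n=0: y=0, sp=-1, e=sp−y=-1; I=-1, D=e−e_prev=-1; u=1·(-1)+5/4·(-1)+1/4·(-1)=-2.5; next y=-3/5·0+1/2·(-2.5)=-1.25
n=1: y=-1.25, sp=-1, e=sp−y=0.25; I=-0.75, D=e−e_prev=1.25; u=1·0.25+5/4·(-0.75)+1/4·1.25=-0.375; next y=-3/5·(-1.25)+1/2·(-0.375)=0.5625
n=2: y=0.5625, sp=-1, e=sp−y=-1.5625; I=-2.3125, D=e−e_prev=-1.8125; u=1·(-1.5625)+5/4·(-2.3125)+1/4·(-1.8125)=-4.90625; next y=-3/5·0.5625+1/2·(-4.90625)=-2.790625
n=3: y=-2.790625, sp=-1, e=sp−y=1.790625; I=-0.521875, D=e−e_prev=3.353125; u=1·1.790625+5/4·(-0.521875)+1/4·3.353125≈1.976563; next y=-3/5·(-2.790625)+1/2·1.976563≈2.662656
n=4: y≈2.662656, sp=-1, e=sp−y≈-3.662656; I≈-4.184531, D=e−e_prev≈-5.453281; u=1·(-3.662656)+5/4·(-4.184531)+1/4·(-5.453281)≈-10.256641; next y=-3/5·2.662656+1/2·(-10.256641)≈-6.725914
n=5: y≈-6.725914, sp=-1, e=sp−y≈5.725914; I≈1.541383, D=e−e_prev≈9.388570; u=1·5.725914+5/4·1.541383+1/4·9.388570≈9.999785; next y=-3/5·(-6.725914)+1/2·9.999785≈9.035441
n=6: y≈9.035441, sp=-1, e=sp−y≈-10.035441; I≈-8.494058, D=e−e_prev≈-15.761355; u=1·(-10.035441)+5/4·(-8.494058)+1/4·(-15.761355)≈-24.593353; next y=-3/5·9.035441+1/2·(-24.593353)≈-17.717941
n=7: y≈-17.717941, sp=-1, e=sp−y≈16.717941; I≈8.223883, D=e−e_prev≈26.753382; u=1·16.717941+5/4·8.223883+1/4·26.753382≈33.686140; next y=-3/5·(-17.717941)+1/2·33.686140≈27.473834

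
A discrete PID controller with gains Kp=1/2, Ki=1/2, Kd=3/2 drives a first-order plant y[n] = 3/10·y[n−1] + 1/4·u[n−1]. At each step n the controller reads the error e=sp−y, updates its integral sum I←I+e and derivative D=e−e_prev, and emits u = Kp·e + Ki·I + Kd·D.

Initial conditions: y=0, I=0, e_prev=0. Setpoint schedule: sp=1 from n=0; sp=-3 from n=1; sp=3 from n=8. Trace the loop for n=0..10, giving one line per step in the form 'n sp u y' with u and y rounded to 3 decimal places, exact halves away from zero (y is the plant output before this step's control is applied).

0 1 2.500 0.000
1 -3 -10.063 0.625
2 -3 2.445 -2.328
3 -3 -7.923 -0.087
4 -3 -1.218 -2.007
5 -3 -7.345 -0.907
6 -3 -3.737 -2.108
7 -3 -7.339 -1.567
8 3 9.601 -2.305
9 3 -7.888 1.709
10 3 6.699 -1.459

(exact arithmetic carried between steps; '≈' marks a value shown rounded to 6 d.p. or computed from one; I and e_prev carry over from the previous line; the table rounds u and y to 3 d.p., halves away from zero)
n=0: y=0, sp=1, e=sp−y=1; I=1, D=e−e_prev=1; u=1/2·1+1/2·1+3/2·1=2.5; next y=3/10·0+1/4·2.5=0.625
n=1: y=0.625, sp=-3, e=sp−y=-3.625; I=-2.625, D=e−e_prev=-4.625; u=1/2·(-3.625)+1/2·(-2.625)+3/2·(-4.625)=-10.0625; next y=3/10·0.625+1/4·(-10.0625)=-2.328125
n=2: y=-2.328125, sp=-3, e=sp−y=-0.671875; I=-3.296875, D=e−e_prev=2.953125; u=1/2·(-0.671875)+1/2·(-3.296875)+3/2·2.953125≈2.445313; next y=3/10·(-2.328125)+1/4·2.445313≈-0.087109
n=3: y≈-0.087109, sp=-3, e=sp−y≈-2.912891; I≈-6.209766, D=e−e_prev≈-2.241016; u=1/2·(-2.912891)+1/2·(-6.209766)+3/2·(-2.241016)≈-7.922852; next y=3/10·(-0.087109)+1/4·(-7.922852)≈-2.006846
n=4: y≈-2.006846, sp=-3, e=sp−y≈-0.993154; I≈-7.202920, D=e−e_prev≈1.919736; u=1/2·(-0.993154)+1/2·(-7.202920)+3/2·1.919736≈-1.218433; next y=3/10·(-2.006846)+1/4·(-1.218433)≈-0.906662
n=5: y≈-0.906662, sp=-3, e=sp−y≈-2.093338; I≈-9.296258, D=e−e_prev≈-1.100184; u=1/2·(-2.093338)+1/2·(-9.296258)+3/2·(-1.100184)≈-7.345074; next y=3/10·(-0.906662)+1/4·(-7.345074)≈-2.108267
n=6: y≈-2.108267, sp=-3, e=sp−y≈-0.891733; I≈-10.187991, D=e−e_prev≈1.201605; u=1/2·(-0.891733)+1/2·(-10.187991)+3/2·1.201605≈-3.737454; next y=3/10·(-2.108267)+1/4·(-3.737454)≈-1.566844
n=7: y≈-1.566844, sp=-3, e=sp−y≈-1.433156; I≈-11.621147, D=e−e_prev≈-0.541423; u=1/2·(-1.433156)+1/2·(-11.621147)+3/2·(-0.541423)≈-7.339287; next y=3/10·(-1.566844)+1/4·(-7.339287)≈-2.304875
n=8: y≈-2.304875, sp=3, e=sp−y≈5.304875; I≈-6.316273, D=e−e_prev≈6.738031; u=1/2·5.304875+1/2·(-6.316273)+3/2·6.738031≈9.601348; next y=3/10·(-2.304875)+1/4·9.601348≈1.708875
n=9: y≈1.708875, sp=3, e=sp−y≈1.291125; I≈-5.025147, D=e−e_prev≈-4.013749; u=1/2·1.291125+1/2·(-5.025147)+3/2·(-4.013749)≈-7.887635; next y=3/10·1.708875+1/4·(-7.887635)≈-1.459246
n=10: y≈-1.459246, sp=3, e=sp−y≈4.459246; I≈-0.565901, D=e−e_prev≈3.168121; u=1/2·4.459246+1/2·(-0.565901)+3/2·3.168121≈6.698854; next y=3/10·(-1.459246)+1/4·6.698854≈1.236940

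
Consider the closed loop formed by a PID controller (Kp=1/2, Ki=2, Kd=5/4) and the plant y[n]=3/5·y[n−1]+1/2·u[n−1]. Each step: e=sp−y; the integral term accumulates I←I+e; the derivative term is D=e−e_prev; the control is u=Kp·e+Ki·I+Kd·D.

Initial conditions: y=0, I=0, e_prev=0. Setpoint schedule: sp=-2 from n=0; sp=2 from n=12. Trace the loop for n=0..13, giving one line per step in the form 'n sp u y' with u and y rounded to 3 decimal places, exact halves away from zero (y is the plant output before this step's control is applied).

(exact arithmetic carried between steps; '≈' marks a value shown rounded to 6 d.p. or computed from one; I and e_prev carry over from the previous line; the table rounds u and y to 3 d.p., halves away from zero)
n=0: y=0, sp=-2, e=sp−y=-2; I=-2, D=e−e_prev=-2; u=1/2·(-2)+2·(-2)+5/4·(-2)=-7.5; next y=3/5·0+1/2·(-7.5)=-3.75
n=1: y=-3.75, sp=-2, e=sp−y=1.75; I=-0.25, D=e−e_prev=3.75; u=1/2·1.75+2·(-0.25)+5/4·3.75=5.0625; next y=3/5·(-3.75)+1/2·5.0625=0.28125
n=2: y=0.28125, sp=-2, e=sp−y=-2.28125; I=-2.53125, D=e−e_prev=-4.03125; u=1/2·(-2.28125)+2·(-2.53125)+5/4·(-4.03125)≈-11.242188; next y=3/5·0.28125+1/2·(-11.242188)≈-5.452344
n=3: y≈-5.452344, sp=-2, e=sp−y≈3.452344; I≈0.921094, D=e−e_prev≈5.733594; u=1/2·3.452344+2·0.921094+5/4·5.733594≈10.735352; next y=3/5·(-5.452344)+1/2·10.735352≈2.096270
n=4: y≈2.096270, sp=-2, e=sp−y≈-4.096270; I≈-3.175176, D=e−e_prev≈-7.548613; u=1/2·(-4.096270)+2·(-3.175176)+5/4·(-7.548613)≈-17.834253; next y=3/5·2.096270+1/2·(-17.834253)≈-7.659365
n=5: y≈-7.659365, sp=-2, e=sp−y≈5.659365; I≈2.484189, D=e−e_prev≈9.755634; u=1/2·5.659365+2·2.484189+5/4·9.755634≈19.992603; next y=3/5·(-7.659365)+1/2·19.992603≈5.400683
n=6: y≈5.400683, sp=-2, e=sp−y≈-7.400683; I≈-4.916494, D=e−e_prev≈-13.060047; u=1/2·(-7.400683)+2·(-4.916494)+5/4·(-13.060047)≈-29.858388; next y=3/5·5.400683+1/2·(-29.858388)≈-11.688784
n=7: y≈-11.688784, sp=-2, e=sp−y≈9.688784; I≈4.772291, D=e−e_prev≈17.089467; u=1/2·9.688784+2·4.772291+5/4·17.089467≈35.750808; next y=3/5·(-11.688784)+1/2·35.750808≈10.862133
n=8: y≈10.862133, sp=-2, e=sp−y≈-12.862133; I≈-8.089842, D=e−e_prev≈-22.550918; u=1/2·(-12.862133)+2·(-8.089842)+5/4·(-22.550918)≈-50.799398; next y=3/5·10.862133+1/2·(-50.799398)≈-18.882419
n=9: y≈-18.882419, sp=-2, e=sp−y≈16.882419; I≈8.792577, D=e−e_prev≈29.744553; u=1/2·16.882419+2·8.792577+5/4·29.744553≈63.207054; next y=3/5·(-18.882419)+1/2·63.207054≈20.274075
n=10: y≈20.274075, sp=-2, e=sp−y≈-22.274075; I≈-13.481499, D=e−e_prev≈-39.156495; u=1/2·(-22.274075)+2·(-13.481499)+5/4·(-39.156495)≈-87.045653; next y=3/5·20.274075+1/2·(-87.045653)≈-31.358381
n=11: y≈-31.358381, sp=-2, e=sp−y≈29.358381; I≈15.876883, D=e−e_prev≈51.632457; u=1/2·29.358381+2·15.876883+5/4·51.632457≈110.973527; next y=3/5·(-31.358381)+1/2·110.973527≈36.671735
n=12: y≈36.671735, sp=2, e=sp−y≈-34.671735; I≈-18.794852, D=e−e_prev≈-64.030116; u=1/2·(-34.671735)+2·(-18.794852)+5/4·(-64.030116)≈-134.963217; next y=3/5·36.671735+1/2·(-134.963217)≈-45.478568
n=13: y≈-45.478568, sp=2, e=sp−y≈47.478568; I≈28.683715, D=e−e_prev≈82.150302; u=1/2·47.478568+2·28.683715+5/4·82.150302≈183.794593; next y=3/5·(-45.478568)+1/2·183.794593≈64.610156

0 -2 -7.500 0.000
1 -2 5.063 -3.750
2 -2 -11.242 0.281
3 -2 10.735 -5.452
4 -2 -17.834 2.096
5 -2 19.993 -7.659
6 -2 -29.858 5.401
7 -2 35.751 -11.689
8 -2 -50.799 10.862
9 -2 63.207 -18.882
10 -2 -87.046 20.274
11 -2 110.974 -31.358
12 2 -134.963 36.672
13 2 183.795 -45.479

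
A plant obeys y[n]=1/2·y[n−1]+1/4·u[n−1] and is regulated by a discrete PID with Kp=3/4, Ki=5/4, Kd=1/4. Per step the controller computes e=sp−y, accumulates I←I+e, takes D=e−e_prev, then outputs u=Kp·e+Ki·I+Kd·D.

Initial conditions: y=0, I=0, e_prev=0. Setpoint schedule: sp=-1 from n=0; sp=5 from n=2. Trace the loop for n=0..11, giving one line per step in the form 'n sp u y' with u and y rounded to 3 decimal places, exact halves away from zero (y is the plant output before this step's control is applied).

0 -1 -2.250 0.000
1 -1 -1.984 -0.563
2 5 11.312 -0.777
3 5 9.742 2.439
4 5 11.011 3.655
5 5 10.915 4.580
6 5 10.684 5.019
7 5 10.406 5.180
8 5 10.196 5.192
9 5 10.064 5.145
10 5 9.998 5.089
11 5 9.974 5.044

(exact arithmetic carried between steps; '≈' marks a value shown rounded to 6 d.p. or computed from one; I and e_prev carry over from the previous line; the table rounds u and y to 3 d.p., halves away from zero)
n=0: y=0, sp=-1, e=sp−y=-1; I=-1, D=e−e_prev=-1; u=3/4·(-1)+5/4·(-1)+1/4·(-1)=-2.25; next y=1/2·0+1/4·(-2.25)=-0.5625
n=1: y=-0.5625, sp=-1, e=sp−y=-0.4375; I=-1.4375, D=e−e_prev=0.5625; u=3/4·(-0.4375)+5/4·(-1.4375)+1/4·0.5625=-1.984375; next y=1/2·(-0.5625)+1/4·(-1.984375)≈-0.777344
n=2: y≈-0.777344, sp=5, e=sp−y≈5.777344; I≈4.339844, D=e−e_prev≈6.214844; u=3/4·5.777344+5/4·4.339844+1/4·6.214844≈11.311523; next y=1/2·(-0.777344)+1/4·11.311523≈2.439209
n=3: y≈2.439209, sp=5, e=sp−y≈2.560791; I≈6.900635, D=e−e_prev≈-3.216553; u=3/4·2.560791+5/4·6.900635+1/4·(-3.216553)≈9.742249; next y=1/2·2.439209+1/4·9.742249≈3.655167
n=4: y≈3.655167, sp=5, e=sp−y≈1.344833; I≈8.245468, D=e−e_prev≈-1.215958; u=3/4·1.344833+5/4·8.245468+1/4·(-1.215958)≈11.011471; next y=1/2·3.655167+1/4·11.011471≈4.580451
n=5: y≈4.580451, sp=5, e=sp−y≈0.419549; I≈8.665017, D=e−e_prev≈-0.925284; u=3/4·0.419549+5/4·8.665017+1/4·(-0.925284)≈10.914612; next y=1/2·4.580451+1/4·10.914612≈5.018879
n=6: y≈5.018879, sp=5, e=sp−y≈-0.018879; I≈8.646139, D=e−e_prev≈-0.438428; u=3/4·(-0.018879)+5/4·8.646139+1/4·(-0.438428)≈10.683907; next y=1/2·5.018879+1/4·10.683907≈5.180416
n=7: y≈5.180416, sp=5, e=sp−y≈-0.180416; I≈8.465722, D=e−e_prev≈-0.161538; u=3/4·(-0.180416)+5/4·8.465722+1/4·(-0.161538)≈10.406457; next y=1/2·5.180416+1/4·10.406457≈5.191822
n=8: y≈5.191822, sp=5, e=sp−y≈-0.191822; I≈8.273900, D=e−e_prev≈-0.011406; u=3/4·(-0.191822)+5/4·8.273900+1/4·(-0.011406)≈10.195657; next y=1/2·5.191822+1/4·10.195657≈5.144825
n=9: y≈5.144825, sp=5, e=sp−y≈-0.144825; I≈8.129075, D=e−e_prev≈0.046997; u=3/4·(-0.144825)+5/4·8.129075+1/4·0.046997≈10.064474; next y=1/2·5.144825+1/4·10.064474≈5.088531
n=10: y≈5.088531, sp=5, e=sp−y≈-0.088531; I≈8.040544, D=e−e_prev≈0.056294; u=3/4·(-0.088531)+5/4·8.040544+1/4·0.056294≈9.998355; next y=1/2·5.088531+1/4·9.998355≈5.043854
n=11: y≈5.043854, sp=5, e=sp−y≈-0.043854; I≈7.996689, D=e−e_prev≈0.044677; u=3/4·(-0.043854)+5/4·7.996689+1/4·0.044677≈9.974140; next y=1/2·5.043854+1/4·9.974140≈5.015462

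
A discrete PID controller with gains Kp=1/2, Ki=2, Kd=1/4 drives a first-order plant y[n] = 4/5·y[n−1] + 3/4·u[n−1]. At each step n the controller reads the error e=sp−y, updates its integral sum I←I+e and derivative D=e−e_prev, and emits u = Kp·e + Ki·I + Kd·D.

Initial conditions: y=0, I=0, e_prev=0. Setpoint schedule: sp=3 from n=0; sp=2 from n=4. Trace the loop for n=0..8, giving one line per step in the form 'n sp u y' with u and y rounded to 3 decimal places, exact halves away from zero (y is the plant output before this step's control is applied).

(exact arithmetic carried between steps; '≈' marks a value shown rounded to 6 d.p. or computed from one; I and e_prev carry over from the previous line; the table rounds u and y to 3 d.p., halves away from zero)
n=0: y=0, sp=3, e=sp−y=3; I=3, D=e−e_prev=3; u=1/2·3+2·3+1/4·3=8.25; next y=4/5·0+3/4·8.25=6.1875
n=1: y=6.1875, sp=3, e=sp−y=-3.1875; I=-0.1875, D=e−e_prev=-6.1875; u=1/2·(-3.1875)+2·(-0.1875)+1/4·(-6.1875)=-3.515625; next y=4/5·6.1875+3/4·(-3.515625)≈2.313281
n=2: y≈2.313281, sp=3, e=sp−y≈0.686719; I≈0.499219, D=e−e_prev≈3.874219; u=1/2·0.686719+2·0.499219+1/4·3.874219≈2.310352; next y=4/5·2.313281+3/4·2.310352≈3.583389
n=3: y≈3.583389, sp=3, e=sp−y≈-0.583389; I≈-0.084170, D=e−e_prev≈-1.270107; u=1/2·(-0.583389)+2·(-0.084170)+1/4·(-1.270107)≈-0.777561; next y=4/5·3.583389+3/4·(-0.777561)≈2.283540
n=4: y≈2.283540, sp=2, e=sp−y≈-0.283540; I≈-0.367710, D=e−e_prev≈0.299849; u=1/2·(-0.283540)+2·(-0.367710)+1/4·0.299849≈-0.802228; next y=4/5·2.283540+3/4·(-0.802228)≈1.225161
n=5: y≈1.225161, sp=2, e=sp−y≈0.774839; I≈0.407129, D=e−e_prev≈1.058379; u=1/2·0.774839+2·0.407129+1/4·1.058379≈1.466272; next y=4/5·1.225161+3/4·1.466272≈2.079833
n=6: y≈2.079833, sp=2, e=sp−y≈-0.079833; I≈0.327296, D=e−e_prev≈-0.854672; u=1/2·(-0.079833)+2·0.327296+1/4·(-0.854672)≈0.401008; next y=4/5·2.079833+3/4·0.401008≈1.964622
n=7: y≈1.964622, sp=2, e=sp−y≈0.035378; I≈0.362674, D=e−e_prev≈0.115211; u=1/2·0.035378+2·0.362674+1/4·0.115211≈0.771840; next y=4/5·1.964622+3/4·0.771840≈2.150577
n=8: y≈2.150577, sp=2, e=sp−y≈-0.150577; I≈0.212097, D=e−e_prev≈-0.185955; u=1/2·(-0.150577)+2·0.212097+1/4·(-0.185955)≈0.302416; next y=4/5·2.150577+3/4·0.302416≈1.947274

0 3 8.250 0.000
1 3 -3.516 6.188
2 3 2.310 2.313
3 3 -0.778 3.583
4 2 -0.802 2.284
5 2 1.466 1.225
6 2 0.401 2.080
7 2 0.772 1.965
8 2 0.302 2.151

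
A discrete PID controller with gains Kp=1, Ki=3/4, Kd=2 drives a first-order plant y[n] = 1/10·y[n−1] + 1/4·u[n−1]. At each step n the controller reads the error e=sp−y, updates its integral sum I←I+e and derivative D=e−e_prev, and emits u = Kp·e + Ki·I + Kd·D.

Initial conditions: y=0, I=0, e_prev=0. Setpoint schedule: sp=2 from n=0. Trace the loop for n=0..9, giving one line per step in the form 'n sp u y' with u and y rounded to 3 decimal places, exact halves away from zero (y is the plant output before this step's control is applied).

(exact arithmetic carried between steps; '≈' marks a value shown rounded to 6 d.p. or computed from one; I and e_prev carry over from the previous line; the table rounds u and y to 3 d.p., halves away from zero)
n=0: y=0, sp=2, e=sp−y=2; I=2, D=e−e_prev=2; u=1·2+3/4·2+2·2=7.5; next y=1/10·0+1/4·7.5=1.875
n=1: y=1.875, sp=2, e=sp−y=0.125; I=2.125, D=e−e_prev=-1.875; u=1·0.125+3/4·2.125+2·(-1.875)=-2.03125; next y=1/10·1.875+1/4·(-2.03125)≈-0.320313
n=2: y≈-0.320313, sp=2, e=sp−y≈2.320313; I≈4.445313, D=e−e_prev≈2.195313; u=1·2.320313+3/4·4.445313+2·2.195313≈10.044922; next y=1/10·(-0.320313)+1/4·10.044922≈2.479199
n=3: y≈2.479199, sp=2, e=sp−y≈-0.479199; I≈3.966113, D=e−e_prev≈-2.799512; u=1·(-0.479199)+3/4·3.966113+2·(-2.799512)≈-3.103638; next y=1/10·2.479199+1/4·(-3.103638)≈-0.527990
n=4: y≈-0.527990, sp=2, e=sp−y≈2.527990; I≈6.494103, D=e−e_prev≈3.007189; u=1·2.527990+3/4·6.494103+2·3.007189≈13.412944; next y=1/10·(-0.527990)+1/4·13.412944≈3.300437
n=5: y≈3.300437, sp=2, e=sp−y≈-1.300437; I≈5.193666, D=e−e_prev≈-3.828427; u=1·(-1.300437)+3/4·5.193666+2·(-3.828427)≈-5.062041; next y=1/10·3.300437+1/4·(-5.062041)≈-0.935467
n=6: y≈-0.935467, sp=2, e=sp−y≈2.935467; I≈8.129132, D=e−e_prev≈4.235904; u=1·2.935467+3/4·8.129132+2·4.235904≈17.504123; next y=1/10·(-0.935467)+1/4·17.504123≈4.282484
n=7: y≈4.282484, sp=2, e=sp−y≈-2.282484; I≈5.846648, D=e−e_prev≈-5.217951; u=1·(-2.282484)+3/4·5.846648+2·(-5.217951)≈-8.333399; next y=1/10·4.282484+1/4·(-8.333399)≈-1.655101
n=8: y≈-1.655101, sp=2, e=sp−y≈3.655101; I≈9.501750, D=e−e_prev≈5.937585; u=1·3.655101+3/4·9.501750+2·5.937585≈22.656584; next y=1/10·(-1.655101)+1/4·22.656584≈5.498636
n=9: y≈5.498636, sp=2, e=sp−y≈-3.498636; I≈6.003114, D=e−e_prev≈-7.153737; u=1·(-3.498636)+3/4·6.003114+2·(-7.153737)≈-13.303775; next y=1/10·5.498636+1/4·(-13.303775)≈-2.776080

0 2 7.500 0.000
1 2 -2.031 1.875
2 2 10.045 -0.320
3 2 -3.104 2.479
4 2 13.413 -0.528
5 2 -5.062 3.300
6 2 17.504 -0.935
7 2 -8.333 4.282
8 2 22.657 -1.655
9 2 -13.304 5.499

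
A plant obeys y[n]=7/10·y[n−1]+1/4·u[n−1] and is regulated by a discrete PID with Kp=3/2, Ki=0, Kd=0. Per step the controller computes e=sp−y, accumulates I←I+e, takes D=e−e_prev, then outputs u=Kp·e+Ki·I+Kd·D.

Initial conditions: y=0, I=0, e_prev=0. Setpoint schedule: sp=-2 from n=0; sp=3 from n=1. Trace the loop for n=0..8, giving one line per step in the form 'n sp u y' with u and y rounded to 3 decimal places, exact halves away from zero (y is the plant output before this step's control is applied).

(exact arithmetic carried between steps; '≈' marks a value shown rounded to 6 d.p. or computed from one; I and e_prev carry over from the previous line; the table rounds u and y to 3 d.p., halves away from zero)
n=0: y=0, sp=-2, e=sp−y=-2; I=-2, D=e−e_prev=-2; u=3/2·(-2)+0·(-2)+0·(-2)=-3; next y=7/10·0+1/4·(-3)=-0.75
n=1: y=-0.75, sp=3, e=sp−y=3.75; I=1.75, D=e−e_prev=5.75; u=3/2·3.75+0·1.75+0·5.75=5.625; next y=7/10·(-0.75)+1/4·5.625=0.88125
n=2: y=0.88125, sp=3, e=sp−y=2.11875; I=3.86875, D=e−e_prev=-1.63125; u=3/2·2.11875+0·3.86875+0·(-1.63125)=3.178125; next y=7/10·0.88125+1/4·3.178125≈1.411406
n=3: y≈1.411406, sp=3, e=sp−y≈1.588594; I≈5.457344, D=e−e_prev≈-0.530156; u=3/2·1.588594+0·5.457344+0·(-0.530156)≈2.382891; next y=7/10·1.411406+1/4·2.382891≈1.583707
n=4: y≈1.583707, sp=3, e=sp−y≈1.416293; I≈6.873637, D=e−e_prev≈-0.172301; u=3/2·1.416293+0·6.873637+0·(-0.172301)≈2.124439; next y=7/10·1.583707+1/4·2.124439≈1.639705
n=5: y≈1.639705, sp=3, e=sp−y≈1.360295; I≈8.233932, D=e−e_prev≈-0.055998; u=3/2·1.360295+0·8.233932+0·(-0.055998)≈2.040443; next y=7/10·1.639705+1/4·2.040443≈1.657904
n=6: y≈1.657904, sp=3, e=sp−y≈1.342096; I≈9.576028, D=e−e_prev≈-0.018199; u=3/2·1.342096+0·9.576028+0·(-0.018199)≈2.013144; next y=7/10·1.657904+1/4·2.013144≈1.663819
n=7: y≈1.663819, sp=3, e=sp−y≈1.336181; I≈10.912209, D=e−e_prev≈-0.005915; u=3/2·1.336181+0·10.912209+0·(-0.005915)≈2.004272; next y=7/10·1.663819+1/4·2.004272≈1.665741
n=8: y≈1.665741, sp=3, e=sp−y≈1.334259; I≈12.246468, D=e−e_prev≈-0.001922; u=3/2·1.334259+0·12.246468+0·(-0.001922)≈2.001388; next y=7/10·1.665741+1/4·2.001388≈1.666366

0 -2 -3.000 0.000
1 3 5.625 -0.750
2 3 3.178 0.881
3 3 2.383 1.411
4 3 2.124 1.584
5 3 2.040 1.640
6 3 2.013 1.658
7 3 2.004 1.664
8 3 2.001 1.666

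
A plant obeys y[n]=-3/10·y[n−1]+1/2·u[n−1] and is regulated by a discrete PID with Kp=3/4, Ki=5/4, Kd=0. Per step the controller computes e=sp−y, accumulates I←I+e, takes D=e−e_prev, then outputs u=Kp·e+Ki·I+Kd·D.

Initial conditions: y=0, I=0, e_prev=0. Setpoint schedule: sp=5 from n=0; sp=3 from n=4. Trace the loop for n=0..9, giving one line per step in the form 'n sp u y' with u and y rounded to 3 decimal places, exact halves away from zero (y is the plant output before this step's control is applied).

(exact arithmetic carried between steps; '≈' marks a value shown rounded to 6 d.p. or computed from one; I and e_prev carry over from the previous line; the table rounds u and y to 3 d.p., halves away from zero)
n=0: y=0, sp=5, e=sp−y=5; I=5, D=e−e_prev=5; u=3/4·5+5/4·5+0·5=10; next y=-3/10·0+1/2·10=5
n=1: y=5, sp=5, e=sp−y=0; I=5, D=e−e_prev=-5; u=3/4·0+5/4·5+0·(-5)=6.25; next y=-3/10·5+1/2·6.25=1.625
n=2: y=1.625, sp=5, e=sp−y=3.375; I=8.375, D=e−e_prev=3.375; u=3/4·3.375+5/4·8.375+0·3.375=13; next y=-3/10·1.625+1/2·13=6.0125
n=3: y=6.0125, sp=5, e=sp−y=-1.0125; I=7.3625, D=e−e_prev=-4.3875; u=3/4·(-1.0125)+5/4·7.3625+0·(-4.3875)=8.44375; next y=-3/10·6.0125+1/2·8.44375=2.418125
n=4: y=2.418125, sp=3, e=sp−y=0.581875; I=7.944375, D=e−e_prev=1.594375; u=3/4·0.581875+5/4·7.944375+0·1.594375=10.366875; next y=-3/10·2.418125+1/2·10.366875=4.458
n=5: y=4.458, sp=3, e=sp−y=-1.458; I=6.486375, D=e−e_prev=-2.039875; u=3/4·(-1.458)+5/4·6.486375+0·(-2.039875)≈7.014469; next y=-3/10·4.458+1/2·7.014469≈2.169834
n=6: y≈2.169834, sp=3, e=sp−y≈0.830166; I≈7.316541, D=e−e_prev≈2.288166; u=3/4·0.830166+5/4·7.316541+0·2.288166≈9.7683; next y=-3/10·2.169834+1/2·9.7683≈4.233200
n=7: y≈4.233200, sp=3, e=sp−y≈-1.233200; I≈6.083341, D=e−e_prev≈-2.063365; u=3/4·(-1.233200)+5/4·6.083341+0·(-2.063365)≈6.679276; next y=-3/10·4.233200+1/2·6.679276≈2.069678
n=8: y≈2.069678, sp=3, e=sp−y≈0.930322; I≈7.013663, D=e−e_prev≈2.163521; u=3/4·0.930322+5/4·7.013663+0·2.163521≈9.464820; next y=-3/10·2.069678+1/2·9.464820≈4.111506
n=9: y≈4.111506, sp=3, e=sp−y≈-1.111506; I≈5.902156, D=e−e_prev≈-2.041828; u=3/4·(-1.111506)+5/4·5.902156+0·(-2.041828)≈6.544066; next y=-3/10·4.111506+1/2·6.544066≈2.038581

0 5 10.000 0.000
1 5 6.250 5.000
2 5 13.000 1.625
3 5 8.444 6.013
4 3 10.367 2.418
5 3 7.014 4.458
6 3 9.768 2.170
7 3 6.679 4.233
8 3 9.465 2.070
9 3 6.544 4.112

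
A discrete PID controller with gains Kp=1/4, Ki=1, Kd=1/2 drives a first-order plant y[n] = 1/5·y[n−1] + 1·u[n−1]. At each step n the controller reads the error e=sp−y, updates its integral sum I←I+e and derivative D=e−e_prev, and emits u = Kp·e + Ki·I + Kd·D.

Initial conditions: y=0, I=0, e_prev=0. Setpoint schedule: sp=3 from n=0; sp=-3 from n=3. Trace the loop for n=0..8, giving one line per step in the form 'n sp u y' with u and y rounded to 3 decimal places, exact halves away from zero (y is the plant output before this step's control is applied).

(exact arithmetic carried between steps; '≈' marks a value shown rounded to 6 d.p. or computed from one; I and e_prev carry over from the previous line; the table rounds u and y to 3 d.p., halves away from zero)
n=0: y=0, sp=3, e=sp−y=3; I=3, D=e−e_prev=3; u=1/4·3+1·3+1/2·3=5.25; next y=1/5·0+1·5.25=5.25
n=1: y=5.25, sp=3, e=sp−y=-2.25; I=0.75, D=e−e_prev=-5.25; u=1/4·(-2.25)+1·0.75+1/2·(-5.25)=-2.4375; next y=1/5·5.25+1·(-2.4375)=-1.3875
n=2: y=-1.3875, sp=3, e=sp−y=4.3875; I=5.1375, D=e−e_prev=6.6375; u=1/4·4.3875+1·5.1375+1/2·6.6375=9.553125; next y=1/5·(-1.3875)+1·9.553125=9.275625
n=3: y=9.275625, sp=-3, e=sp−y=-12.275625; I=-7.138125, D=e−e_prev=-16.663125; u=1/4·(-12.275625)+1·(-7.138125)+1/2·(-16.663125)≈-18.538594; next y=1/5·9.275625+1·(-18.538594)≈-16.683469
n=4: y≈-16.683469, sp=-3, e=sp−y≈13.683469; I≈6.545344, D=e−e_prev≈25.959094; u=1/4·13.683469+1·6.545344+1/2·25.959094≈22.945758; next y=1/5·(-16.683469)+1·22.945758≈19.609064
n=5: y≈19.609064, sp=-3, e=sp−y≈-22.609064; I≈-16.063720, D=e−e_prev≈-36.292533; u=1/4·(-22.609064)+1·(-16.063720)+1/2·(-36.292533)≈-39.862253; next y=1/5·19.609064+1·(-39.862253)≈-35.940440
n=6: y≈-35.940440, sp=-3, e=sp−y≈32.940440; I≈16.876720, D=e−e_prev≈55.549504; u=1/4·32.940440+1·16.876720+1/2·55.549504≈52.886582; next y=1/5·(-35.940440)+1·52.886582≈45.698494
n=7: y≈45.698494, sp=-3, e=sp−y≈-48.698494; I≈-31.821774, D=e−e_prev≈-81.638934; u=1/4·(-48.698494)+1·(-31.821774)+1/2·(-81.638934)≈-84.815864; next y=1/5·45.698494+1·(-84.815864)≈-75.676165
n=8: y≈-75.676165, sp=-3, e=sp−y≈72.676165; I≈40.854391, D=e−e_prev≈121.374659; u=1/4·72.676165+1·40.854391+1/2·121.374659≈119.710762; next y=1/5·(-75.676165)+1·119.710762≈104.575529

0 3 5.250 0.000
1 3 -2.438 5.250
2 3 9.553 -1.388
3 -3 -18.539 9.276
4 -3 22.946 -16.683
5 -3 -39.862 19.609
6 -3 52.887 -35.940
7 -3 -84.816 45.698
8 -3 119.711 -75.676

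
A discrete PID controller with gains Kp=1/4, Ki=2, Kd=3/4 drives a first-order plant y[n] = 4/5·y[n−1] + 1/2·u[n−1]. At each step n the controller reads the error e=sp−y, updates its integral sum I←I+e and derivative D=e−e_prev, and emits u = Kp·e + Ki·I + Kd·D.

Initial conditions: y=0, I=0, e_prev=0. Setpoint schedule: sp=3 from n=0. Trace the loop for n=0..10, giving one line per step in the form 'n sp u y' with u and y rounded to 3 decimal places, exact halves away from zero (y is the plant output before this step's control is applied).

(exact arithmetic carried between steps; '≈' marks a value shown rounded to 6 d.p. or computed from one; I and e_prev carry over from the previous line; the table rounds u and y to 3 d.p., halves away from zero)
n=0: y=0, sp=3, e=sp−y=3; I=3, D=e−e_prev=3; u=1/4·3+2·3+3/4·3=9; next y=4/5·0+1/2·9=4.5
n=1: y=4.5, sp=3, e=sp−y=-1.5; I=1.5, D=e−e_prev=-4.5; u=1/4·(-1.5)+2·1.5+3/4·(-4.5)=-0.75; next y=4/5·4.5+1/2·(-0.75)=3.225
n=2: y=3.225, sp=3, e=sp−y=-0.225; I=1.275, D=e−e_prev=1.275; u=1/4·(-0.225)+2·1.275+3/4·1.275=3.45; next y=4/5·3.225+1/2·3.45=4.305
n=3: y=4.305, sp=3, e=sp−y=-1.305; I=-0.03, D=e−e_prev=-1.08; u=1/4·(-1.305)+2·(-0.03)+3/4·(-1.08)=-1.19625; next y=4/5·4.305+1/2·(-1.19625)=2.845875
n=4: y=2.845875, sp=3, e=sp−y=0.154125; I=0.124125, D=e−e_prev=1.459125; u=1/4·0.154125+2·0.124125+3/4·1.459125=1.381125; next y=4/5·2.845875+1/2·1.381125≈2.967263
n=5: y≈2.967263, sp=3, e=sp−y≈0.032738; I≈0.156863, D=e−e_prev≈-0.121388; u=1/4·0.032738+2·0.156863+3/4·(-0.121388)≈0.230869; next y=4/5·2.967263+1/2·0.230869≈2.489244
n=6: y≈2.489244, sp=3, e=sp−y≈0.510756; I≈0.667618, D=e−e_prev≈0.478018; u=1/4·0.510756+2·0.667618+3/4·0.478018≈1.821439; next y=4/5·2.489244+1/2·1.821439≈2.902115
n=7: y≈2.902115, sp=3, e=sp−y≈0.097885; I≈0.765503, D=e−e_prev≈-0.412871; u=1/4·0.097885+2·0.765503+3/4·(-0.412871)≈1.245825; next y=4/5·2.902115+1/2·1.245825≈2.944604
n=8: y≈2.944604, sp=3, e=sp−y≈0.055396; I≈0.820899, D=e−e_prev≈-0.042489; u=1/4·0.055396+2·0.820899+3/4·(-0.042489)≈1.623780; next y=4/5·2.944604+1/2·1.623780≈3.167573
n=9: y≈3.167573, sp=3, e=sp−y≈-0.167573; I≈0.653326, D=e−e_prev≈-0.222969; u=1/4·(-0.167573)+2·0.653326+3/4·(-0.222969)≈1.097531; next y=4/5·3.167573+1/2·1.097531≈3.082824
n=10: y≈3.082824, sp=3, e=sp−y≈-0.082824; I≈0.570501, D=e−e_prev≈0.084749; u=1/4·(-0.082824)+2·0.570501+3/4·0.084749≈1.183858; next y=4/5·3.082824+1/2·1.183858≈3.058189

0 3 9.000 0.000
1 3 -0.750 4.500
2 3 3.450 3.225
3 3 -1.196 4.305
4 3 1.381 2.846
5 3 0.231 2.967
6 3 1.821 2.489
7 3 1.246 2.902
8 3 1.624 2.945
9 3 1.098 3.168
10 3 1.184 3.083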